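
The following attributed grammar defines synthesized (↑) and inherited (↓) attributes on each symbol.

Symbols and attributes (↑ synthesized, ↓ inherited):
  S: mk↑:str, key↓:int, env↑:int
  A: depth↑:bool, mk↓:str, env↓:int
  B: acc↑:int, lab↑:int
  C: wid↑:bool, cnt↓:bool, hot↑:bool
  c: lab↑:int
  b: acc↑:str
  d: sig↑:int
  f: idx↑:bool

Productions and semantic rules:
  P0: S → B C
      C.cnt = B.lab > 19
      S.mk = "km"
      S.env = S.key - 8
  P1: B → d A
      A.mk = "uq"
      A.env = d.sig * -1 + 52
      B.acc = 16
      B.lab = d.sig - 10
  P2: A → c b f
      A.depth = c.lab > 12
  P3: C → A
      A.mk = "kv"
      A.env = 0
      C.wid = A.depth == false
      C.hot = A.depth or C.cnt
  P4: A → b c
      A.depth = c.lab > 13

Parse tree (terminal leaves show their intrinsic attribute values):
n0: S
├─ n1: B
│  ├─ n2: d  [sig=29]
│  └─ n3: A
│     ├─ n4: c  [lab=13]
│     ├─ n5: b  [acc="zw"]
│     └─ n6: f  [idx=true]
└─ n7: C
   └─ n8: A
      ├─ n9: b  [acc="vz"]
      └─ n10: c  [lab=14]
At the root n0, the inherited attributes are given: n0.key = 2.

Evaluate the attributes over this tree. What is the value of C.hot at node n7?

1. n0.key = 2  [given at root]
2. n2.sig = 29  [terminal]
3. n3.mk = "uq"  ["uq"]
4. n3.env = 23  [d.sig * -1 + 52]
5. n4.lab = 13  [terminal]
6. n5.acc = "zw"  [terminal]
7. n6.idx = true  [terminal]
8. n3.depth = true  [c.lab > 12]
9. n1.acc = 16  [16]
10. n1.lab = 19  [d.sig - 10]
11. n7.cnt = false  [B.lab > 19]
12. n8.mk = "kv"  ["kv"]
13. n8.env = 0  [0]
14. n9.acc = "vz"  [terminal]
15. n10.lab = 14  [terminal]
16. n8.depth = true  [c.lab > 13]
17. n7.wid = false  [A.depth == false]
18. n7.hot = true  [A.depth or C.cnt]
19. n0.mk = "km"  ["km"]
20. n0.env = -6  [S.key - 8]

true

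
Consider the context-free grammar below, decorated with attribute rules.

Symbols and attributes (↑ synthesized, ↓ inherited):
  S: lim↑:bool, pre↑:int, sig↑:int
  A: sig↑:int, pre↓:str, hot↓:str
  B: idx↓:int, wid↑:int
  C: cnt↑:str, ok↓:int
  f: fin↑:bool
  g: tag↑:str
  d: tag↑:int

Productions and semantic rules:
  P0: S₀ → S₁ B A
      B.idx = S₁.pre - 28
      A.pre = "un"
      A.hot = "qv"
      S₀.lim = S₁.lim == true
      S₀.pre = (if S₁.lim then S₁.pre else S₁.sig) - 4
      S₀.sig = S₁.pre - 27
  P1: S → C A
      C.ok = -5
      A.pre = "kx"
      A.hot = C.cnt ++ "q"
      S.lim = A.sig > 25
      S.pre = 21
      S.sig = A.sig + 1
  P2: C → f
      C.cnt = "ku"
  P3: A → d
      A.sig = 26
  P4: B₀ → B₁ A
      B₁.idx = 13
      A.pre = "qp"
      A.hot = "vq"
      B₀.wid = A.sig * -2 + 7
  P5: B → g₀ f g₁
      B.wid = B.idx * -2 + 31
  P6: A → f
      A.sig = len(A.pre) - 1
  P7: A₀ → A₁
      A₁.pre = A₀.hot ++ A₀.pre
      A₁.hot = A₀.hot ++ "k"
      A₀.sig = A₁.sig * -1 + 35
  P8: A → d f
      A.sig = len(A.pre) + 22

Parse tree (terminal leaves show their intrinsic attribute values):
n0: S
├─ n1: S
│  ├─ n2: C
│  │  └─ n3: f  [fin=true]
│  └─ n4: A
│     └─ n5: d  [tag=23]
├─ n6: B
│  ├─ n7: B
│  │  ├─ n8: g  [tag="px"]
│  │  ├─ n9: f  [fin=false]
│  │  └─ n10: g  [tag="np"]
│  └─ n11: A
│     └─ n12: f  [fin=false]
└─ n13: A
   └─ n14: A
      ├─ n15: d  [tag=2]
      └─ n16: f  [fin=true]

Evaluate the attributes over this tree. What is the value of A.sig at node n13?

1. n2.ok = -5  [-5]
2. n3.fin = true  [terminal]
3. n2.cnt = "ku"  ["ku"]
4. n4.pre = "kx"  ["kx"]
5. n4.hot = "kuq"  [C.cnt ++ "q"]
6. n5.tag = 23  [terminal]
7. n4.sig = 26  [26]
8. n1.lim = true  [A.sig > 25]
9. n1.pre = 21  [21]
10. n1.sig = 27  [A.sig + 1]
11. n6.idx = -7  [S₁.pre - 28]
12. n7.idx = 13  [13]
13. n8.tag = "px"  [terminal]
14. n9.fin = false  [terminal]
15. n10.tag = "np"  [terminal]
16. n7.wid = 5  [B.idx * -2 + 31]
17. n11.pre = "qp"  ["qp"]
18. n11.hot = "vq"  ["vq"]
19. n12.fin = false  [terminal]
20. n11.sig = 1  [len(A.pre) - 1]
21. n6.wid = 5  [A.sig * -2 + 7]
22. n13.pre = "un"  ["un"]
23. n13.hot = "qv"  ["qv"]
24. n14.pre = "qvun"  [A₀.hot ++ A₀.pre]
25. n14.hot = "qvk"  [A₀.hot ++ "k"]
26. n15.tag = 2  [terminal]
27. n16.fin = true  [terminal]
28. n14.sig = 26  [len(A.pre) + 22]
29. n13.sig = 9  [A₁.sig * -1 + 35]
30. n0.lim = true  [S₁.lim == true]
31. n0.pre = 17  [(if S₁.lim then S₁.pre else S₁.sig) - 4]
32. n0.sig = -6  [S₁.pre - 27]

9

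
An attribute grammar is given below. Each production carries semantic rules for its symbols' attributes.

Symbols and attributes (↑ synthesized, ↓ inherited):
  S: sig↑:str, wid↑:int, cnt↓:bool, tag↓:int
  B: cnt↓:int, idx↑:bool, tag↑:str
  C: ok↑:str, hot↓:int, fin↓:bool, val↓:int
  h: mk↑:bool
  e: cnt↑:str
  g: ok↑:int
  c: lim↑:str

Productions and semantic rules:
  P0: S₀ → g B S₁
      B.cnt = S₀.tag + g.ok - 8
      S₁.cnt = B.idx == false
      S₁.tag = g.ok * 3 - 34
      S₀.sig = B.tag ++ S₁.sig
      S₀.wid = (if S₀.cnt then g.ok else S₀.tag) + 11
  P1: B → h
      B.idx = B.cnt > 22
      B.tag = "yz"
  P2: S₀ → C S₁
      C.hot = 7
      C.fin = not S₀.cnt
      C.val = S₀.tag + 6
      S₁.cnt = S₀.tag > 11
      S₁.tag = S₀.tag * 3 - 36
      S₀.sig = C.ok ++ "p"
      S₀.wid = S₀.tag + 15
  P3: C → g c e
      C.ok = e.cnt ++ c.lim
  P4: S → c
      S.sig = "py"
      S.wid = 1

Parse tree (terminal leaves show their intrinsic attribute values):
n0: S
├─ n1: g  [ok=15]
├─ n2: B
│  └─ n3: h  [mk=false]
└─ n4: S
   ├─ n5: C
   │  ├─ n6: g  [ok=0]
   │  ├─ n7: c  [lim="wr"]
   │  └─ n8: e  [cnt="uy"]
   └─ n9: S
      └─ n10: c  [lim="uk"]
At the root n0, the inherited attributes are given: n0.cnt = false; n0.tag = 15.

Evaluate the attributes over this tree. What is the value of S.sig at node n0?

1. n0.cnt = false  [given at root]
2. n0.tag = 15  [given at root]
3. n1.ok = 15  [terminal]
4. n2.cnt = 22  [S₀.tag + g.ok - 8]
5. n3.mk = false  [terminal]
6. n2.idx = false  [B.cnt > 22]
7. n2.tag = "yz"  ["yz"]
8. n4.cnt = true  [B.idx == false]
9. n4.tag = 11  [g.ok * 3 - 34]
10. n5.hot = 7  [7]
11. n5.fin = false  [not S₀.cnt]
12. n5.val = 17  [S₀.tag + 6]
13. n6.ok = 0  [terminal]
14. n7.lim = "wr"  [terminal]
15. n8.cnt = "uy"  [terminal]
16. n5.ok = "uywr"  [e.cnt ++ c.lim]
17. n9.cnt = false  [S₀.tag > 11]
18. n9.tag = -3  [S₀.tag * 3 - 36]
19. n10.lim = "uk"  [terminal]
20. n9.sig = "py"  ["py"]
21. n9.wid = 1  [1]
22. n4.sig = "uywrp"  [C.ok ++ "p"]
23. n4.wid = 26  [S₀.tag + 15]
24. n0.sig = "yzuywrp"  [B.tag ++ S₁.sig]
25. n0.wid = 26  [(if S₀.cnt then g.ok else S₀.tag) + 11]

"yzuywrp"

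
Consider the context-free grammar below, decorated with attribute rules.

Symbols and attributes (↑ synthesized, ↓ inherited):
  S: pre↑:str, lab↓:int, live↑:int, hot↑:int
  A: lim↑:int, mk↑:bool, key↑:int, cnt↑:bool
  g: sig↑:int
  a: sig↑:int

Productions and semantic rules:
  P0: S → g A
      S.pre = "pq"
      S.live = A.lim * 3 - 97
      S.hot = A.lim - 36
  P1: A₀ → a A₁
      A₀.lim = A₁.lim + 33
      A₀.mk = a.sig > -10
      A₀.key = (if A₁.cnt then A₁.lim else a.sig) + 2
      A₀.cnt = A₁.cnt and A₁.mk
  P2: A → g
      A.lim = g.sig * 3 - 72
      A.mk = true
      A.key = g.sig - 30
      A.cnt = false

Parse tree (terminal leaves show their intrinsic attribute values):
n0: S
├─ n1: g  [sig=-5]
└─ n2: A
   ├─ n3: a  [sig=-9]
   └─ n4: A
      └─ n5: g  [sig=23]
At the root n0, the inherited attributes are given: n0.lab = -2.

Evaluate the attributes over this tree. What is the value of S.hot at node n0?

-6

1. n0.lab = -2  [given at root]
2. n1.sig = -5  [terminal]
3. n3.sig = -9  [terminal]
4. n5.sig = 23  [terminal]
5. n4.lim = -3  [g.sig * 3 - 72]
6. n4.mk = true  [true]
7. n4.key = -7  [g.sig - 30]
8. n4.cnt = false  [false]
9. n2.lim = 30  [A₁.lim + 33]
10. n2.mk = true  [a.sig > -10]
11. n2.key = -7  [(if A₁.cnt then A₁.lim else a.sig) + 2]
12. n2.cnt = false  [A₁.cnt and A₁.mk]
13. n0.pre = "pq"  ["pq"]
14. n0.live = -7  [A.lim * 3 - 97]
15. n0.hot = -6  [A.lim - 36]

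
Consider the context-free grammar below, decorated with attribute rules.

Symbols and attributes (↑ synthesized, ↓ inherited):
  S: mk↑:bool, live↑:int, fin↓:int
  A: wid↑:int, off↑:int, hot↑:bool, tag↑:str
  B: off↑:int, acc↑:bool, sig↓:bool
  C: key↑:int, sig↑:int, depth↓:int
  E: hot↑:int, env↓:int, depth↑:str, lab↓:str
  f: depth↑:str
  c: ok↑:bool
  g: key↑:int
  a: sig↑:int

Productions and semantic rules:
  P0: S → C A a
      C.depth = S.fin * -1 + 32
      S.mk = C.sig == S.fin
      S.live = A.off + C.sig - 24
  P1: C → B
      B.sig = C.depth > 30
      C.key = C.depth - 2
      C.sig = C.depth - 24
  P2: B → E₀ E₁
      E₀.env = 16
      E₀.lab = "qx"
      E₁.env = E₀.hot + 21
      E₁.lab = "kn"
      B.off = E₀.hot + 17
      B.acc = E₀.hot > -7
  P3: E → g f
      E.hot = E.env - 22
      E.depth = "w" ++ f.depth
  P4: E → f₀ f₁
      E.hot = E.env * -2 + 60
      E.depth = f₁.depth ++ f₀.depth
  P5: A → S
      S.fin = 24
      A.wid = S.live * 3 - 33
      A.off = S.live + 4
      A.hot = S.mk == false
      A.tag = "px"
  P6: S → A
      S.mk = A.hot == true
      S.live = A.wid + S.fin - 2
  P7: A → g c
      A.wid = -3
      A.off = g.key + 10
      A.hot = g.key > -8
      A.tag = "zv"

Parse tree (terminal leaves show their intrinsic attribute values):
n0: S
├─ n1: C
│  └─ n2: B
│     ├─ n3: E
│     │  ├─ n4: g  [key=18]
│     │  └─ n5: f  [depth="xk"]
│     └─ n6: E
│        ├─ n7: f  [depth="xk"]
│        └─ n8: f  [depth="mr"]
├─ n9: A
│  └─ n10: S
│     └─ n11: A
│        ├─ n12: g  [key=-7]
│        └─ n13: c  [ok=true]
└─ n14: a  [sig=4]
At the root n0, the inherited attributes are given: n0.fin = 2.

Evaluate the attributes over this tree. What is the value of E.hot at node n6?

30

1. n0.fin = 2  [given at root]
2. n1.depth = 30  [S.fin * -1 + 32]
3. n2.sig = false  [C.depth > 30]
4. n3.env = 16  [16]
5. n3.lab = "qx"  ["qx"]
6. n4.key = 18  [terminal]
7. n5.depth = "xk"  [terminal]
8. n3.hot = -6  [E.env - 22]
9. n3.depth = "wxk"  ["w" ++ f.depth]
10. n6.env = 15  [E₀.hot + 21]
11. n6.lab = "kn"  ["kn"]
12. n7.depth = "xk"  [terminal]
13. n8.depth = "mr"  [terminal]
14. n6.hot = 30  [E.env * -2 + 60]
15. n6.depth = "mrxk"  [f₁.depth ++ f₀.depth]
16. n2.off = 11  [E₀.hot + 17]
17. n2.acc = true  [E₀.hot > -7]
18. n1.key = 28  [C.depth - 2]
19. n1.sig = 6  [C.depth - 24]
20. n10.fin = 24  [24]
21. n12.key = -7  [terminal]
22. n13.ok = true  [terminal]
23. n11.wid = -3  [-3]
24. n11.off = 3  [g.key + 10]
25. n11.hot = true  [g.key > -8]
26. n11.tag = "zv"  ["zv"]
27. n10.mk = true  [A.hot == true]
28. n10.live = 19  [A.wid + S.fin - 2]
29. n9.wid = 24  [S.live * 3 - 33]
30. n9.off = 23  [S.live + 4]
31. n9.hot = false  [S.mk == false]
32. n9.tag = "px"  ["px"]
33. n14.sig = 4  [terminal]
34. n0.mk = false  [C.sig == S.fin]
35. n0.live = 5  [A.off + C.sig - 24]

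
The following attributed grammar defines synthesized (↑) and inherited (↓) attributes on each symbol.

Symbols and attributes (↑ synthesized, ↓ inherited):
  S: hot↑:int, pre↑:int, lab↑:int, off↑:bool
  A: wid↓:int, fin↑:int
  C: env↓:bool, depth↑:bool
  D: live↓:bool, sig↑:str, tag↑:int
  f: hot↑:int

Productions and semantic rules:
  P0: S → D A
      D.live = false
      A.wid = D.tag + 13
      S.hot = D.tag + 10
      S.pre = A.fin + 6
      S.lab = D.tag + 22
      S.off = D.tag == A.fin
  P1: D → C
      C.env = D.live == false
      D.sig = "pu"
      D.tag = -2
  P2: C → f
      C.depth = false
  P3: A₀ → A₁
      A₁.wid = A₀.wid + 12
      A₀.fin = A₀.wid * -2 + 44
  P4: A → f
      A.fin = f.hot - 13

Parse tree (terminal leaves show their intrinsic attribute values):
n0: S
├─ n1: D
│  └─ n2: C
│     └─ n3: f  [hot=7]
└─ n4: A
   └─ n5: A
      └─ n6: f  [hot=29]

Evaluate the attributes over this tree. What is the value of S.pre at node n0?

1. n1.live = false  [false]
2. n2.env = true  [D.live == false]
3. n3.hot = 7  [terminal]
4. n2.depth = false  [false]
5. n1.sig = "pu"  ["pu"]
6. n1.tag = -2  [-2]
7. n4.wid = 11  [D.tag + 13]
8. n5.wid = 23  [A₀.wid + 12]
9. n6.hot = 29  [terminal]
10. n5.fin = 16  [f.hot - 13]
11. n4.fin = 22  [A₀.wid * -2 + 44]
12. n0.hot = 8  [D.tag + 10]
13. n0.pre = 28  [A.fin + 6]
14. n0.lab = 20  [D.tag + 22]
15. n0.off = false  [D.tag == A.fin]

28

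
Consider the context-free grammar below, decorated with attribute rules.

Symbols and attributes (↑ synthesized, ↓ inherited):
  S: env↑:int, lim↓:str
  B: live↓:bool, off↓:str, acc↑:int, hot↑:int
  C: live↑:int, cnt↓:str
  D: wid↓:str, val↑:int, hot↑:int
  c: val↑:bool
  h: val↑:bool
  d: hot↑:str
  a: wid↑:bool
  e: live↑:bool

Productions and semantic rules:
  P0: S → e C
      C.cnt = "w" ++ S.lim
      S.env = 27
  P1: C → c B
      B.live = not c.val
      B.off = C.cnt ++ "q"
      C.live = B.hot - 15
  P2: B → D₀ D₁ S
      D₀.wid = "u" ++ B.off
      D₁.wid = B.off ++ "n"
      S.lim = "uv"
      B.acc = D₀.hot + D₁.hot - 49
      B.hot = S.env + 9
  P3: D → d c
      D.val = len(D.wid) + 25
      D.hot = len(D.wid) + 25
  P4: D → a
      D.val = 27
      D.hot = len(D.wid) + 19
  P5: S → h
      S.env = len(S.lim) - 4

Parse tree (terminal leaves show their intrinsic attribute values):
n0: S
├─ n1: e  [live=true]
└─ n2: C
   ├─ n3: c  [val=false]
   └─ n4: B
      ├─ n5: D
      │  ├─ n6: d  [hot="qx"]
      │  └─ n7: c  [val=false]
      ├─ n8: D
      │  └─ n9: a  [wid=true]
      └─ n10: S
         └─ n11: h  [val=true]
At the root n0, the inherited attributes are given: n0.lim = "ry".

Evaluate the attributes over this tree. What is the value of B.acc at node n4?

5

1. n0.lim = "ry"  [given at root]
2. n1.live = true  [terminal]
3. n2.cnt = "wry"  ["w" ++ S.lim]
4. n3.val = false  [terminal]
5. n4.live = true  [not c.val]
6. n4.off = "wryq"  [C.cnt ++ "q"]
7. n5.wid = "uwryq"  ["u" ++ B.off]
8. n6.hot = "qx"  [terminal]
9. n7.val = false  [terminal]
10. n5.val = 30  [len(D.wid) + 25]
11. n5.hot = 30  [len(D.wid) + 25]
12. n8.wid = "wryqn"  [B.off ++ "n"]
13. n9.wid = true  [terminal]
14. n8.val = 27  [27]
15. n8.hot = 24  [len(D.wid) + 19]
16. n10.lim = "uv"  ["uv"]
17. n11.val = true  [terminal]
18. n10.env = -2  [len(S.lim) - 4]
19. n4.acc = 5  [D₀.hot + D₁.hot - 49]
20. n4.hot = 7  [S.env + 9]
21. n2.live = -8  [B.hot - 15]
22. n0.env = 27  [27]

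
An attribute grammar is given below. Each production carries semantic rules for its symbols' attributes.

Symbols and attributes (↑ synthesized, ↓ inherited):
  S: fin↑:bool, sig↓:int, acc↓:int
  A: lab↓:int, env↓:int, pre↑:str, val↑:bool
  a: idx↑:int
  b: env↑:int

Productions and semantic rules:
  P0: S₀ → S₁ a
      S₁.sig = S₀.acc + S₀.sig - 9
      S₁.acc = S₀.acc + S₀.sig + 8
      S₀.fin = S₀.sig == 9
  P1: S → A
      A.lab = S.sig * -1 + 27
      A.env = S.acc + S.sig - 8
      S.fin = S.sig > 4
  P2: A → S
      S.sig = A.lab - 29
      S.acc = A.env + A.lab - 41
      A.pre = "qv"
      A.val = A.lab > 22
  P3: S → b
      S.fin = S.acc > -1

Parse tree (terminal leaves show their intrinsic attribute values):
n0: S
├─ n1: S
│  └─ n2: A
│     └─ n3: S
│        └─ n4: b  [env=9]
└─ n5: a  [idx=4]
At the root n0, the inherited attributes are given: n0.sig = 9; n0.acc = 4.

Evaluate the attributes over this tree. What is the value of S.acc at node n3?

1. n0.sig = 9  [given at root]
2. n0.acc = 4  [given at root]
3. n1.sig = 4  [S₀.acc + S₀.sig - 9]
4. n1.acc = 21  [S₀.acc + S₀.sig + 8]
5. n2.lab = 23  [S.sig * -1 + 27]
6. n2.env = 17  [S.acc + S.sig - 8]
7. n3.sig = -6  [A.lab - 29]
8. n3.acc = -1  [A.env + A.lab - 41]
9. n4.env = 9  [terminal]
10. n3.fin = false  [S.acc > -1]
11. n2.pre = "qv"  ["qv"]
12. n2.val = true  [A.lab > 22]
13. n1.fin = false  [S.sig > 4]
14. n5.idx = 4  [terminal]
15. n0.fin = true  [S₀.sig == 9]

-1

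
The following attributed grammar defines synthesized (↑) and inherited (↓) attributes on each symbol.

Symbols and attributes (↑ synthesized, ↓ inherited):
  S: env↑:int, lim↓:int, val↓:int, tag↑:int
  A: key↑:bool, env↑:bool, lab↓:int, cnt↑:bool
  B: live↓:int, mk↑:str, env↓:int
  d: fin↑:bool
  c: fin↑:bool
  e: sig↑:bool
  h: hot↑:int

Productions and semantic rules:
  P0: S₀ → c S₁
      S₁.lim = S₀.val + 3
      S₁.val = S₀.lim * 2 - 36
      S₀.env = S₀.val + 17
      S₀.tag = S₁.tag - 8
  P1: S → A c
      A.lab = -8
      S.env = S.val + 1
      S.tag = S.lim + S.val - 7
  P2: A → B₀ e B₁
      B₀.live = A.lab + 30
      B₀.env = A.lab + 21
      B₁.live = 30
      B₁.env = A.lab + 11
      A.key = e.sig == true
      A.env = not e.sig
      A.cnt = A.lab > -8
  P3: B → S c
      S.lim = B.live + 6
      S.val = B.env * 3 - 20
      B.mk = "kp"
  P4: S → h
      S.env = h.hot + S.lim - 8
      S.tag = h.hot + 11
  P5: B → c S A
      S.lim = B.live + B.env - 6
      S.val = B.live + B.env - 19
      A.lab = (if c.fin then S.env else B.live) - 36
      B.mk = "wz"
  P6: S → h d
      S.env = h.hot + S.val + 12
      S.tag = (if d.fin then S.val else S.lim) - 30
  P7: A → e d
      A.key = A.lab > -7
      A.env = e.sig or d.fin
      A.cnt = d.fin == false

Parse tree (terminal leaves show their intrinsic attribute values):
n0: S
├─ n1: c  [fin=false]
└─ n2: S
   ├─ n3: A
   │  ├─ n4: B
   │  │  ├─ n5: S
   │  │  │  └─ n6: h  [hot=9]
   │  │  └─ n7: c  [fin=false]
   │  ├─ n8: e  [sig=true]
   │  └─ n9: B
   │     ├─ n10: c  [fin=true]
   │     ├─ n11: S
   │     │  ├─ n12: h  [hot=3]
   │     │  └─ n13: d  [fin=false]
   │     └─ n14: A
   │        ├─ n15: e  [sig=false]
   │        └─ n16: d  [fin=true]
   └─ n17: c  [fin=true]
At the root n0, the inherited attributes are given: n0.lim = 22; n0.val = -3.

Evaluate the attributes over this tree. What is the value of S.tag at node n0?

-7

1. n0.lim = 22  [given at root]
2. n0.val = -3  [given at root]
3. n1.fin = false  [terminal]
4. n2.lim = 0  [S₀.val + 3]
5. n2.val = 8  [S₀.lim * 2 - 36]
6. n3.lab = -8  [-8]
7. n4.live = 22  [A.lab + 30]
8. n4.env = 13  [A.lab + 21]
9. n5.lim = 28  [B.live + 6]
10. n5.val = 19  [B.env * 3 - 20]
11. n6.hot = 9  [terminal]
12. n5.env = 29  [h.hot + S.lim - 8]
13. n5.tag = 20  [h.hot + 11]
14. n7.fin = false  [terminal]
15. n4.mk = "kp"  ["kp"]
16. n8.sig = true  [terminal]
17. n9.live = 30  [30]
18. n9.env = 3  [A.lab + 11]
19. n10.fin = true  [terminal]
20. n11.lim = 27  [B.live + B.env - 6]
21. n11.val = 14  [B.live + B.env - 19]
22. n12.hot = 3  [terminal]
23. n13.fin = false  [terminal]
24. n11.env = 29  [h.hot + S.val + 12]
25. n11.tag = -3  [(if d.fin then S.val else S.lim) - 30]
26. n14.lab = -7  [(if c.fin then S.env else B.live) - 36]
27. n15.sig = false  [terminal]
28. n16.fin = true  [terminal]
29. n14.key = false  [A.lab > -7]
30. n14.env = true  [e.sig or d.fin]
31. n14.cnt = false  [d.fin == false]
32. n9.mk = "wz"  ["wz"]
33. n3.key = true  [e.sig == true]
34. n3.env = false  [not e.sig]
35. n3.cnt = false  [A.lab > -8]
36. n17.fin = true  [terminal]
37. n2.env = 9  [S.val + 1]
38. n2.tag = 1  [S.lim + S.val - 7]
39. n0.env = 14  [S₀.val + 17]
40. n0.tag = -7  [S₁.tag - 8]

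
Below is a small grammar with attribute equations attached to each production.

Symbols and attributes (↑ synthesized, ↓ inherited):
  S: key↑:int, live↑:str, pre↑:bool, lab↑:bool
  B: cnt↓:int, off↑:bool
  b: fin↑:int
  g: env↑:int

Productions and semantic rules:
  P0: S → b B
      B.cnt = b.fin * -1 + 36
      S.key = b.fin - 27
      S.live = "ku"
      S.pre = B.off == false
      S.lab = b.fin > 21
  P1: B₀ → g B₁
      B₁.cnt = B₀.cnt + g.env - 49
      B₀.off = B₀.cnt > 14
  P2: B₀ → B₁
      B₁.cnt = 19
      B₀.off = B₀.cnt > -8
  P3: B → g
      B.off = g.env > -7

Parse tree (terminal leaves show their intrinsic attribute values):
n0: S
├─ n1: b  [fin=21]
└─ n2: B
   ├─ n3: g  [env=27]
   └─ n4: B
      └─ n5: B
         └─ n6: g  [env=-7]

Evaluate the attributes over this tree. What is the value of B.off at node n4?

true

1. n1.fin = 21  [terminal]
2. n2.cnt = 15  [b.fin * -1 + 36]
3. n3.env = 27  [terminal]
4. n4.cnt = -7  [B₀.cnt + g.env - 49]
5. n5.cnt = 19  [19]
6. n6.env = -7  [terminal]
7. n5.off = false  [g.env > -7]
8. n4.off = true  [B₀.cnt > -8]
9. n2.off = true  [B₀.cnt > 14]
10. n0.key = -6  [b.fin - 27]
11. n0.live = "ku"  ["ku"]
12. n0.pre = false  [B.off == false]
13. n0.lab = false  [b.fin > 21]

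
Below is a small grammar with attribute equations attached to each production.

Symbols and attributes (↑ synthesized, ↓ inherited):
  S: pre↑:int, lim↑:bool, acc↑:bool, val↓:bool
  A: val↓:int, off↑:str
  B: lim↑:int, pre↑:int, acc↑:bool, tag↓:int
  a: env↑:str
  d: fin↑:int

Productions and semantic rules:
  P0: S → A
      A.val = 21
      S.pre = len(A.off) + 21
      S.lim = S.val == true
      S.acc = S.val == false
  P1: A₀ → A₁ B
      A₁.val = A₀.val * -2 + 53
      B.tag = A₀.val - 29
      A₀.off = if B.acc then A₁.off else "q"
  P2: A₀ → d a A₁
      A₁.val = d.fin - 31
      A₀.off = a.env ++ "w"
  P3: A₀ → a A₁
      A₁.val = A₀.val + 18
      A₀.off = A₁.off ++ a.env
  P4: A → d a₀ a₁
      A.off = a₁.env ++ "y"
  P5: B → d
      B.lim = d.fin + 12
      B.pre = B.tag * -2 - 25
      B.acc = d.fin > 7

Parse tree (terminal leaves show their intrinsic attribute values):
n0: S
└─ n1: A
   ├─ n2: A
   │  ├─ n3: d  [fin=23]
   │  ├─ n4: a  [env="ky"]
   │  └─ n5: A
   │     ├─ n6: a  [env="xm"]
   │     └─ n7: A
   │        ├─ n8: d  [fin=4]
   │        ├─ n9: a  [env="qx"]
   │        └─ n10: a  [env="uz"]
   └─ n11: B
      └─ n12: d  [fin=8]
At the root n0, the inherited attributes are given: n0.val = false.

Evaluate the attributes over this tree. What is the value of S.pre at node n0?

24

1. n0.val = false  [given at root]
2. n1.val = 21  [21]
3. n2.val = 11  [A₀.val * -2 + 53]
4. n3.fin = 23  [terminal]
5. n4.env = "ky"  [terminal]
6. n5.val = -8  [d.fin - 31]
7. n6.env = "xm"  [terminal]
8. n7.val = 10  [A₀.val + 18]
9. n8.fin = 4  [terminal]
10. n9.env = "qx"  [terminal]
11. n10.env = "uz"  [terminal]
12. n7.off = "uzy"  [a₁.env ++ "y"]
13. n5.off = "uzyxm"  [A₁.off ++ a.env]
14. n2.off = "kyw"  [a.env ++ "w"]
15. n11.tag = -8  [A₀.val - 29]
16. n12.fin = 8  [terminal]
17. n11.lim = 20  [d.fin + 12]
18. n11.pre = -9  [B.tag * -2 - 25]
19. n11.acc = true  [d.fin > 7]
20. n1.off = "kyw"  [if B.acc then A₁.off else "q"]
21. n0.pre = 24  [len(A.off) + 21]
22. n0.lim = false  [S.val == true]
23. n0.acc = true  [S.val == false]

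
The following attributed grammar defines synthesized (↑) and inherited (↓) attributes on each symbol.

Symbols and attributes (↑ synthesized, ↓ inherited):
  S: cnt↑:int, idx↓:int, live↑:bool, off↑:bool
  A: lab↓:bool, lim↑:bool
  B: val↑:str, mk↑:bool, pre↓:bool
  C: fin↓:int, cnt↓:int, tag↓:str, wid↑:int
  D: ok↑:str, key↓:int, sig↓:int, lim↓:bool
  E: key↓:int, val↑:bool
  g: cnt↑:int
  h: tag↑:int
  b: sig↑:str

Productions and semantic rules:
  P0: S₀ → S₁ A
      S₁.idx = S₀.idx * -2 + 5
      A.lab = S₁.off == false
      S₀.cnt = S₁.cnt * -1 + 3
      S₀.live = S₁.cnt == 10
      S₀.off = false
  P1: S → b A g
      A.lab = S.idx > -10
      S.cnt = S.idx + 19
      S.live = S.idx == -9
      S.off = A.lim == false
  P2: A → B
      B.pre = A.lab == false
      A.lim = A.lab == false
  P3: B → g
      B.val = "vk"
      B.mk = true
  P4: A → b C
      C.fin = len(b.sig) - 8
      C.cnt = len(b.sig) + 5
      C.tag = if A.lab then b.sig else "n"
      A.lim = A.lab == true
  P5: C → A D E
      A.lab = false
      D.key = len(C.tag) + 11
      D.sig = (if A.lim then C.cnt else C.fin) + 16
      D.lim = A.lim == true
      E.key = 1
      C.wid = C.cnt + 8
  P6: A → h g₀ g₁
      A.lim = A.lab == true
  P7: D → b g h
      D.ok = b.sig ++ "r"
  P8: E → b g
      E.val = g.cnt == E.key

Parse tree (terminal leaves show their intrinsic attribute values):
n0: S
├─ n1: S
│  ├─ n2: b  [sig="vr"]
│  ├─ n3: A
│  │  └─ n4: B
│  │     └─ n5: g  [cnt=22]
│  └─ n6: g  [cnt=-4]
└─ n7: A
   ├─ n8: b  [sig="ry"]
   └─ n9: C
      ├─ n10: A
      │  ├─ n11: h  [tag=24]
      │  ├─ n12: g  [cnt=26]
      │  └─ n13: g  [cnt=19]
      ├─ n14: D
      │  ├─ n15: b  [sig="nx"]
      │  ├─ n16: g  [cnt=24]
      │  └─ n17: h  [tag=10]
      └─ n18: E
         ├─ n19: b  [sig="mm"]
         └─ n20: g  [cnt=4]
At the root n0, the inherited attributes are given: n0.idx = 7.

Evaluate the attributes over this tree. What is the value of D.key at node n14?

1. n0.idx = 7  [given at root]
2. n1.idx = -9  [S₀.idx * -2 + 5]
3. n2.sig = "vr"  [terminal]
4. n3.lab = true  [S.idx > -10]
5. n4.pre = false  [A.lab == false]
6. n5.cnt = 22  [terminal]
7. n4.val = "vk"  ["vk"]
8. n4.mk = true  [true]
9. n3.lim = false  [A.lab == false]
10. n6.cnt = -4  [terminal]
11. n1.cnt = 10  [S.idx + 19]
12. n1.live = true  [S.idx == -9]
13. n1.off = true  [A.lim == false]
14. n7.lab = false  [S₁.off == false]
15. n8.sig = "ry"  [terminal]
16. n9.fin = -6  [len(b.sig) - 8]
17. n9.cnt = 7  [len(b.sig) + 5]
18. n9.tag = "n"  [if A.lab then b.sig else "n"]
19. n10.lab = false  [false]
20. n11.tag = 24  [terminal]
21. n12.cnt = 26  [terminal]
22. n13.cnt = 19  [terminal]
23. n10.lim = false  [A.lab == true]
24. n14.key = 12  [len(C.tag) + 11]
25. n14.sig = 10  [(if A.lim then C.cnt else C.fin) + 16]
26. n14.lim = false  [A.lim == true]
27. n15.sig = "nx"  [terminal]
28. n16.cnt = 24  [terminal]
29. n17.tag = 10  [terminal]
30. n14.ok = "nxr"  [b.sig ++ "r"]
31. n18.key = 1  [1]
32. n19.sig = "mm"  [terminal]
33. n20.cnt = 4  [terminal]
34. n18.val = false  [g.cnt == E.key]
35. n9.wid = 15  [C.cnt + 8]
36. n7.lim = false  [A.lab == true]
37. n0.cnt = -7  [S₁.cnt * -1 + 3]
38. n0.live = true  [S₁.cnt == 10]
39. n0.off = false  [false]

12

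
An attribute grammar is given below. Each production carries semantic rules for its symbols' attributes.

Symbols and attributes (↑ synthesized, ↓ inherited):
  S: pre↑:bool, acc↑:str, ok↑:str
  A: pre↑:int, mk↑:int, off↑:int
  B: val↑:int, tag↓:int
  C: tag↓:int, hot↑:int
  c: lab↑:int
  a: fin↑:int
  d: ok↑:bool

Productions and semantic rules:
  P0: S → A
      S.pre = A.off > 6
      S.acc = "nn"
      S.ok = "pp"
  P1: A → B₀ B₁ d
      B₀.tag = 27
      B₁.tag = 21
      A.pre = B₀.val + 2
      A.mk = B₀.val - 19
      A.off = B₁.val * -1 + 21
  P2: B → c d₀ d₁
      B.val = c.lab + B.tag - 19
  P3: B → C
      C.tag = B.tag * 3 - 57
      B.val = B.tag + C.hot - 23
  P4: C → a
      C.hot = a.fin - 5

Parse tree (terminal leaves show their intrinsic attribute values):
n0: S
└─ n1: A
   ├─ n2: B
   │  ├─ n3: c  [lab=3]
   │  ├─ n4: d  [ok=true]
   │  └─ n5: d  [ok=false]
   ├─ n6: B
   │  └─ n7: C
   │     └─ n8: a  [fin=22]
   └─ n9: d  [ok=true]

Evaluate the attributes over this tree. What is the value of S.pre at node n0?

1. n2.tag = 27  [27]
2. n3.lab = 3  [terminal]
3. n4.ok = true  [terminal]
4. n5.ok = false  [terminal]
5. n2.val = 11  [c.lab + B.tag - 19]
6. n6.tag = 21  [21]
7. n7.tag = 6  [B.tag * 3 - 57]
8. n8.fin = 22  [terminal]
9. n7.hot = 17  [a.fin - 5]
10. n6.val = 15  [B.tag + C.hot - 23]
11. n9.ok = true  [terminal]
12. n1.pre = 13  [B₀.val + 2]
13. n1.mk = -8  [B₀.val - 19]
14. n1.off = 6  [B₁.val * -1 + 21]
15. n0.pre = false  [A.off > 6]
16. n0.acc = "nn"  ["nn"]
17. n0.ok = "pp"  ["pp"]

false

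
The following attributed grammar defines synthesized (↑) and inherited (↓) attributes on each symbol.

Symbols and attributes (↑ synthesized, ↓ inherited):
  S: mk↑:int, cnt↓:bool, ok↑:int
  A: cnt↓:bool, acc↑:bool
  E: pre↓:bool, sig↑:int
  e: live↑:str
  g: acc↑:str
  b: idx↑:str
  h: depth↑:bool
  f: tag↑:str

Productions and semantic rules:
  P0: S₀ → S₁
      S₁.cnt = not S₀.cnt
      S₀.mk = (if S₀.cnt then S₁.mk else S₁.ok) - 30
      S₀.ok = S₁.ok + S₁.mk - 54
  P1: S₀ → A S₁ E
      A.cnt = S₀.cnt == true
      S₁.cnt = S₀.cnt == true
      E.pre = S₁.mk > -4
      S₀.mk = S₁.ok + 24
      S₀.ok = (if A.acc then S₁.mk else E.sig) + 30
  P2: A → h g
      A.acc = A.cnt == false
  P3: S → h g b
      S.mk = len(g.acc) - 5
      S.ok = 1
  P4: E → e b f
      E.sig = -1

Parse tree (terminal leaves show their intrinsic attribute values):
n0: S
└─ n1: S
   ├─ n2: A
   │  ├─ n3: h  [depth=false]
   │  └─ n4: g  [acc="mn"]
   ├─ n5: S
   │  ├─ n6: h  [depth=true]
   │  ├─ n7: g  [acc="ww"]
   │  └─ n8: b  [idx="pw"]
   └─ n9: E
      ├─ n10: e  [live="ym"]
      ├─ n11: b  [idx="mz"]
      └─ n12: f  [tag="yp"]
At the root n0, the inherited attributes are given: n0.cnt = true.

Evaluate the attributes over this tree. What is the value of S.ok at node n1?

27

1. n0.cnt = true  [given at root]
2. n1.cnt = false  [not S₀.cnt]
3. n2.cnt = false  [S₀.cnt == true]
4. n3.depth = false  [terminal]
5. n4.acc = "mn"  [terminal]
6. n2.acc = true  [A.cnt == false]
7. n5.cnt = false  [S₀.cnt == true]
8. n6.depth = true  [terminal]
9. n7.acc = "ww"  [terminal]
10. n8.idx = "pw"  [terminal]
11. n5.mk = -3  [len(g.acc) - 5]
12. n5.ok = 1  [1]
13. n9.pre = true  [S₁.mk > -4]
14. n10.live = "ym"  [terminal]
15. n11.idx = "mz"  [terminal]
16. n12.tag = "yp"  [terminal]
17. n9.sig = -1  [-1]
18. n1.mk = 25  [S₁.ok + 24]
19. n1.ok = 27  [(if A.acc then S₁.mk else E.sig) + 30]
20. n0.mk = -5  [(if S₀.cnt then S₁.mk else S₁.ok) - 30]
21. n0.ok = -2  [S₁.ok + S₁.mk - 54]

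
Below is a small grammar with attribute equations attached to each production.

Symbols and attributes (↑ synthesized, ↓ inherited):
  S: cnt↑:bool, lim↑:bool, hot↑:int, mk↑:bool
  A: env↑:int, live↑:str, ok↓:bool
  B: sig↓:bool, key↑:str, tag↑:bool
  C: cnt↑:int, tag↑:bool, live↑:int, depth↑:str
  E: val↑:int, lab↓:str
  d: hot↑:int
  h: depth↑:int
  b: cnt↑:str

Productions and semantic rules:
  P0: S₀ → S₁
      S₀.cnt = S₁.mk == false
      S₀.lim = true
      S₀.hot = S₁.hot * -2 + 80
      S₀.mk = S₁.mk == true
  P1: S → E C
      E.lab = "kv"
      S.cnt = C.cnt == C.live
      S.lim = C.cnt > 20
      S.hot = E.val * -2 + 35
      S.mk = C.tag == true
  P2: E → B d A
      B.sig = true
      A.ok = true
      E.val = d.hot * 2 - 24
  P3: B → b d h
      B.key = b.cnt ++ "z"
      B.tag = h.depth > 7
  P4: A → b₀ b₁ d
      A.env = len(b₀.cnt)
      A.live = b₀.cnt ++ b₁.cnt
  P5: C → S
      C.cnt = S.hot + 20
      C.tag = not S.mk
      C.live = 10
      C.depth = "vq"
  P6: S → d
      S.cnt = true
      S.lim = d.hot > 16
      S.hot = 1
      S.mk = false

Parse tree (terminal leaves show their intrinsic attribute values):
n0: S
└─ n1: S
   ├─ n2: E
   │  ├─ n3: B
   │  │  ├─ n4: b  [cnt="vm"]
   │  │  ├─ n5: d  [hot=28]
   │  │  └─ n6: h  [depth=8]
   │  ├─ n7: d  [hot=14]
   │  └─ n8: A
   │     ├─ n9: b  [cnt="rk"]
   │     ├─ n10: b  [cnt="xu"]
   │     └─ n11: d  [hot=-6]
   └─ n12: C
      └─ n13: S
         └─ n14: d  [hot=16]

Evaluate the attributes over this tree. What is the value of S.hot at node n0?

26

1. n2.lab = "kv"  ["kv"]
2. n3.sig = true  [true]
3. n4.cnt = "vm"  [terminal]
4. n5.hot = 28  [terminal]
5. n6.depth = 8  [terminal]
6. n3.key = "vmz"  [b.cnt ++ "z"]
7. n3.tag = true  [h.depth > 7]
8. n7.hot = 14  [terminal]
9. n8.ok = true  [true]
10. n9.cnt = "rk"  [terminal]
11. n10.cnt = "xu"  [terminal]
12. n11.hot = -6  [terminal]
13. n8.env = 2  [len(b₀.cnt)]
14. n8.live = "rkxu"  [b₀.cnt ++ b₁.cnt]
15. n2.val = 4  [d.hot * 2 - 24]
16. n14.hot = 16  [terminal]
17. n13.cnt = true  [true]
18. n13.lim = false  [d.hot > 16]
19. n13.hot = 1  [1]
20. n13.mk = false  [false]
21. n12.cnt = 21  [S.hot + 20]
22. n12.tag = true  [not S.mk]
23. n12.live = 10  [10]
24. n12.depth = "vq"  ["vq"]
25. n1.cnt = false  [C.cnt == C.live]
26. n1.lim = true  [C.cnt > 20]
27. n1.hot = 27  [E.val * -2 + 35]
28. n1.mk = true  [C.tag == true]
29. n0.cnt = false  [S₁.mk == false]
30. n0.lim = true  [true]
31. n0.hot = 26  [S₁.hot * -2 + 80]
32. n0.mk = true  [S₁.mk == true]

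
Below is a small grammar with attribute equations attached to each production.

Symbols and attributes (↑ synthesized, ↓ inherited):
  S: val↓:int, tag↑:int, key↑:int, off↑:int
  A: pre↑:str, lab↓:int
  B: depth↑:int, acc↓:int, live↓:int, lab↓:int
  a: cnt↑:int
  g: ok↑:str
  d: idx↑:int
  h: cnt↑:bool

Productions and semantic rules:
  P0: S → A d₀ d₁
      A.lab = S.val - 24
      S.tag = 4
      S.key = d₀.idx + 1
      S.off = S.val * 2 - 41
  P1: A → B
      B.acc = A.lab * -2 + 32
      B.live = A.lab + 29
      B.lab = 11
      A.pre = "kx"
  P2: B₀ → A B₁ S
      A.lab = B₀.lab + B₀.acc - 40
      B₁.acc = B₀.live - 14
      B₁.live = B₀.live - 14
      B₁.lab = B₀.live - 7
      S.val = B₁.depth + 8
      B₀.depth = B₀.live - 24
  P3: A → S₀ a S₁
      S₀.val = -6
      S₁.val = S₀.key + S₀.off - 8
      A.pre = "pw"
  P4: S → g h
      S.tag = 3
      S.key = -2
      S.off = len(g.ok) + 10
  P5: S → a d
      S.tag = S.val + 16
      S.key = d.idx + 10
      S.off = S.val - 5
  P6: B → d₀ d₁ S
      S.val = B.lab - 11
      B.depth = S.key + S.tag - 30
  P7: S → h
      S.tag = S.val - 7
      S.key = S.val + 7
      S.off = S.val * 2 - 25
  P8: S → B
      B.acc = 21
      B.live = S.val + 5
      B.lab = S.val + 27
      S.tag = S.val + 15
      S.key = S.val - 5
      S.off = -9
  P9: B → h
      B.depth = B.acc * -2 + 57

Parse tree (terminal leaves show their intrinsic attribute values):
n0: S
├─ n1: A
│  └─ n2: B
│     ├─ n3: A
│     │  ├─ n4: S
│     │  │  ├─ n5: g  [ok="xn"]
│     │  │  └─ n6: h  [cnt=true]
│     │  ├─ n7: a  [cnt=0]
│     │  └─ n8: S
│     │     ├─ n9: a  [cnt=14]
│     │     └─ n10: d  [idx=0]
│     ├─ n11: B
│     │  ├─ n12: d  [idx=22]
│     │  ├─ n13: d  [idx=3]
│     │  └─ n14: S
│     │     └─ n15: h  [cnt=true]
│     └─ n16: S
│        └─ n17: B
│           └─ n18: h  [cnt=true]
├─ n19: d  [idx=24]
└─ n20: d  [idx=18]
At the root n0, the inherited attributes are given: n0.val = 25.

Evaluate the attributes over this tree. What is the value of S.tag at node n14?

5

1. n0.val = 25  [given at root]
2. n1.lab = 1  [S.val - 24]
3. n2.acc = 30  [A.lab * -2 + 32]
4. n2.live = 30  [A.lab + 29]
5. n2.lab = 11  [11]
6. n3.lab = 1  [B₀.lab + B₀.acc - 40]
7. n4.val = -6  [-6]
8. n5.ok = "xn"  [terminal]
9. n6.cnt = true  [terminal]
10. n4.tag = 3  [3]
11. n4.key = -2  [-2]
12. n4.off = 12  [len(g.ok) + 10]
13. n7.cnt = 0  [terminal]
14. n8.val = 2  [S₀.key + S₀.off - 8]
15. n9.cnt = 14  [terminal]
16. n10.idx = 0  [terminal]
17. n8.tag = 18  [S.val + 16]
18. n8.key = 10  [d.idx + 10]
19. n8.off = -3  [S.val - 5]
20. n3.pre = "pw"  ["pw"]
21. n11.acc = 16  [B₀.live - 14]
22. n11.live = 16  [B₀.live - 14]
23. n11.lab = 23  [B₀.live - 7]
24. n12.idx = 22  [terminal]
25. n13.idx = 3  [terminal]
26. n14.val = 12  [B.lab - 11]
27. n15.cnt = true  [terminal]
28. n14.tag = 5  [S.val - 7]
29. n14.key = 19  [S.val + 7]
30. n14.off = -1  [S.val * 2 - 25]
31. n11.depth = -6  [S.key + S.tag - 30]
32. n16.val = 2  [B₁.depth + 8]
33. n17.acc = 21  [21]
34. n17.live = 7  [S.val + 5]
35. n17.lab = 29  [S.val + 27]
36. n18.cnt = true  [terminal]
37. n17.depth = 15  [B.acc * -2 + 57]
38. n16.tag = 17  [S.val + 15]
39. n16.key = -3  [S.val - 5]
40. n16.off = -9  [-9]
41. n2.depth = 6  [B₀.live - 24]
42. n1.pre = "kx"  ["kx"]
43. n19.idx = 24  [terminal]
44. n20.idx = 18  [terminal]
45. n0.tag = 4  [4]
46. n0.key = 25  [d₀.idx + 1]
47. n0.off = 9  [S.val * 2 - 41]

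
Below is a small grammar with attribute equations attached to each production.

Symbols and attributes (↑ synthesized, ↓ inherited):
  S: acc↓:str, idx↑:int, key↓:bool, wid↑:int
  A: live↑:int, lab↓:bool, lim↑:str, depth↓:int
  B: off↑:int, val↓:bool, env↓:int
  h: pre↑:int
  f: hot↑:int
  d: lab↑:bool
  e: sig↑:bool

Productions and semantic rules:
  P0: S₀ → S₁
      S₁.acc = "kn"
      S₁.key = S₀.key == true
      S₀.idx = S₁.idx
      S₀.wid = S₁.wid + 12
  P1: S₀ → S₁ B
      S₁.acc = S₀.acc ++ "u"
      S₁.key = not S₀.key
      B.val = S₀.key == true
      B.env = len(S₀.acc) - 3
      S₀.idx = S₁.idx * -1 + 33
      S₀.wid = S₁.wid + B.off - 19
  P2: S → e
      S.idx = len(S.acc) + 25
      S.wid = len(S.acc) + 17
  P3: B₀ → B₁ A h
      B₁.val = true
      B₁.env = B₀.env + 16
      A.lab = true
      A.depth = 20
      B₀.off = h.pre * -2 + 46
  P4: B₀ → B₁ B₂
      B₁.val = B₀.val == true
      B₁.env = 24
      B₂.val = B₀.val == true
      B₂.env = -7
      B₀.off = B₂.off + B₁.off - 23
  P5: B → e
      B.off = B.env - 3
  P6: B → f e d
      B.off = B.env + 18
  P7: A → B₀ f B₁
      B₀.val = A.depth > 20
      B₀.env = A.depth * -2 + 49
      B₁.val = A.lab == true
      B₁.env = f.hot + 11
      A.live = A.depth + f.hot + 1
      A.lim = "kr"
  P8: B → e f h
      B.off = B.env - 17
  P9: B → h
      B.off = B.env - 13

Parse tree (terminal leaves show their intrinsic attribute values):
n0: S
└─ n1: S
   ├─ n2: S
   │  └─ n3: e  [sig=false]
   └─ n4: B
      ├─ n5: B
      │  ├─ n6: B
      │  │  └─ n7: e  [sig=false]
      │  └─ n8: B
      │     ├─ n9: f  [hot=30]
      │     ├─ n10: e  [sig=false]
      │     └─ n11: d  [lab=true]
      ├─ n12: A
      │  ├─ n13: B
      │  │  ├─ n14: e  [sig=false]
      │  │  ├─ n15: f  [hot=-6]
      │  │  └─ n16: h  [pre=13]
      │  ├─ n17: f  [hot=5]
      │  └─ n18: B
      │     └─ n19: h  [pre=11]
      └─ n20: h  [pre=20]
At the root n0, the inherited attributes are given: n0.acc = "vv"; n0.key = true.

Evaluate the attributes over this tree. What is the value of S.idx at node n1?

5

1. n0.acc = "vv"  [given at root]
2. n0.key = true  [given at root]
3. n1.acc = "kn"  ["kn"]
4. n1.key = true  [S₀.key == true]
5. n2.acc = "knu"  [S₀.acc ++ "u"]
6. n2.key = false  [not S₀.key]
7. n3.sig = false  [terminal]
8. n2.idx = 28  [len(S.acc) + 25]
9. n2.wid = 20  [len(S.acc) + 17]
10. n4.val = true  [S₀.key == true]
11. n4.env = -1  [len(S₀.acc) - 3]
12. n5.val = true  [true]
13. n5.env = 15  [B₀.env + 16]
14. n6.val = true  [B₀.val == true]
15. n6.env = 24  [24]
16. n7.sig = false  [terminal]
17. n6.off = 21  [B.env - 3]
18. n8.val = true  [B₀.val == true]
19. n8.env = -7  [-7]
20. n9.hot = 30  [terminal]
21. n10.sig = false  [terminal]
22. n11.lab = true  [terminal]
23. n8.off = 11  [B.env + 18]
24. n5.off = 9  [B₂.off + B₁.off - 23]
25. n12.lab = true  [true]
26. n12.depth = 20  [20]
27. n13.val = false  [A.depth > 20]
28. n13.env = 9  [A.depth * -2 + 49]
29. n14.sig = false  [terminal]
30. n15.hot = -6  [terminal]
31. n16.pre = 13  [terminal]
32. n13.off = -8  [B.env - 17]
33. n17.hot = 5  [terminal]
34. n18.val = true  [A.lab == true]
35. n18.env = 16  [f.hot + 11]
36. n19.pre = 11  [terminal]
37. n18.off = 3  [B.env - 13]
38. n12.live = 26  [A.depth + f.hot + 1]
39. n12.lim = "kr"  ["kr"]
40. n20.pre = 20  [terminal]
41. n4.off = 6  [h.pre * -2 + 46]
42. n1.idx = 5  [S₁.idx * -1 + 33]
43. n1.wid = 7  [S₁.wid + B.off - 19]
44. n0.idx = 5  [S₁.idx]
45. n0.wid = 19  [S₁.wid + 12]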